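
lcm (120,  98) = 5880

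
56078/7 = 56078/7 =8011.14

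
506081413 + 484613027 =990694440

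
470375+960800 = 1431175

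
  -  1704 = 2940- 4644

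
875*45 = 39375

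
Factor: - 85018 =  - 2^1*42509^1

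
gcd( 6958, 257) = 1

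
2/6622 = 1/3311 = 0.00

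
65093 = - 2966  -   - 68059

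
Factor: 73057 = 43^1* 1699^1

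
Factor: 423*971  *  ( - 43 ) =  - 3^2*43^1*47^1*971^1 = - 17661519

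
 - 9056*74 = -670144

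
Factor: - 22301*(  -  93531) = 3^1 * 29^1*769^1*31177^1 =2085834831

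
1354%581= 192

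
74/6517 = 74/6517 = 0.01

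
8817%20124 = 8817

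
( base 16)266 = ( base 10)614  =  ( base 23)13G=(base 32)J6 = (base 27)MK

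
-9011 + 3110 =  - 5901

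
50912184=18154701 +32757483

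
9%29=9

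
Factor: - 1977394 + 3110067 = 1132673^1 = 1132673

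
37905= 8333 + 29572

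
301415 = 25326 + 276089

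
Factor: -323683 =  - 173^1*1871^1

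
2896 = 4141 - 1245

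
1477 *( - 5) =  - 7385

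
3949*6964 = 27500836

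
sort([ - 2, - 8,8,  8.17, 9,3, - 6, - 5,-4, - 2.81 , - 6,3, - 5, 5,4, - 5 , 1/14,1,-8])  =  [ - 8, - 8,-6, - 6,- 5 , - 5, - 5, - 4, - 2.81,-2, 1/14,1, 3,  3, 4,  5,8,  8.17, 9 ]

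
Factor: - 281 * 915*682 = -2^1*3^1*5^1*11^1*31^1*61^1*281^1 = - 175352430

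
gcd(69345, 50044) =1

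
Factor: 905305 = 5^1*181061^1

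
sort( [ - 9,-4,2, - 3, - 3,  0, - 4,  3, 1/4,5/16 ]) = [ -9, - 4, - 4,-3,-3, 0,1/4,5/16,2,3]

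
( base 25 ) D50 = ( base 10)8250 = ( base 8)20072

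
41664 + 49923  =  91587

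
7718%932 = 262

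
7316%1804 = 100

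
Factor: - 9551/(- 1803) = 3^(  -  1)*601^( - 1)*9551^1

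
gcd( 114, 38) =38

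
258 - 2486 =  - 2228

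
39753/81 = 490 + 7/9  =  490.78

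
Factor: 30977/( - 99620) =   -  2^( - 2 )*5^( - 1)*17^( - 1 )*293^( - 1) * 30977^1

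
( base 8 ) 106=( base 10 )70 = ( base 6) 154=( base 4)1012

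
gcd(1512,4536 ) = 1512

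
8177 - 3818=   4359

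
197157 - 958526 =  - 761369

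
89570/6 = 14928 + 1/3 = 14928.33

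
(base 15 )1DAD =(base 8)14477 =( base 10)6463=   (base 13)2c32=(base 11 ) 4946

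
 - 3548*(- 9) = 31932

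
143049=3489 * 41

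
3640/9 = 3640/9 = 404.44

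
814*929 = 756206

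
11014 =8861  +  2153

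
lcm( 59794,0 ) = 0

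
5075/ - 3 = -1692+1/3 = - 1691.67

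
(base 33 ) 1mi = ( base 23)3ag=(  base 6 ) 12253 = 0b11100101001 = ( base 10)1833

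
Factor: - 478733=-31^1*15443^1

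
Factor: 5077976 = 2^3*634747^1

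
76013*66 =5016858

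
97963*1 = 97963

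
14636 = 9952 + 4684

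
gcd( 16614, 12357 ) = 9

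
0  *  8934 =0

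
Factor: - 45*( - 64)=2880=2^6 * 3^2*5^1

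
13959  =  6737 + 7222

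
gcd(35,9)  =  1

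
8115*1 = 8115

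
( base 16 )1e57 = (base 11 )5921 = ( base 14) 2B8B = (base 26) bcj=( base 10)7767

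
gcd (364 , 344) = 4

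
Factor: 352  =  2^5*11^1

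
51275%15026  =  6197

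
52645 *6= 315870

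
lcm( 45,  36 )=180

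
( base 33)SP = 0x3b5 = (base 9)1264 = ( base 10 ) 949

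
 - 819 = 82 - 901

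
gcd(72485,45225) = 5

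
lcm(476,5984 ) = 41888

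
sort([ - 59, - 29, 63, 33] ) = [-59,-29,  33 , 63]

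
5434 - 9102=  - 3668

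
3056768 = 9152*334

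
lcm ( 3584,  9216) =64512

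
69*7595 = 524055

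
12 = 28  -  16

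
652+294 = 946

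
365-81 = 284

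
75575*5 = 377875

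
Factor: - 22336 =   -  2^6*349^1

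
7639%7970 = 7639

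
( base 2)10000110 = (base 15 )8E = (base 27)4Q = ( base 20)6e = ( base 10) 134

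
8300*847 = 7030100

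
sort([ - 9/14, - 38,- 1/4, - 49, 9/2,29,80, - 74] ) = [  -  74,- 49,  -  38, -9/14, - 1/4,9/2,29,80]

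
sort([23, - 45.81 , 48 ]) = [ - 45.81, 23,48]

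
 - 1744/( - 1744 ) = 1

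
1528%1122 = 406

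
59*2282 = 134638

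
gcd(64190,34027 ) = 7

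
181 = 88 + 93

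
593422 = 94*6313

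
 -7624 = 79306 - 86930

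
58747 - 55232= 3515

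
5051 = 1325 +3726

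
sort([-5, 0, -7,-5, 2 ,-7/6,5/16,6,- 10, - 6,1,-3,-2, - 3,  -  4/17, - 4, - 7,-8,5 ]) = [ - 10 , - 8, -7,-7, - 6, -5,-5,-4,-3,-3, - 2, - 7/6, - 4/17,0 , 5/16,1, 2, 5, 6 ] 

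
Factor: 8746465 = 5^1 * 7^1*13^1*47^1* 409^1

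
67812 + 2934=70746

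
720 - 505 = 215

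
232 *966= 224112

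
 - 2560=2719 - 5279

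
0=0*735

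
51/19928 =51/19928 = 0.00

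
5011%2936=2075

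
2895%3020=2895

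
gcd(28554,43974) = 6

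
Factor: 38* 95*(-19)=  - 68590 =- 2^1*5^1*19^3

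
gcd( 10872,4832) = 1208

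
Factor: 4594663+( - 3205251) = 1389412  =  2^2 * 163^1*2131^1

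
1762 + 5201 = 6963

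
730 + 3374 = 4104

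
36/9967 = 36/9967 = 0.00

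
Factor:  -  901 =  - 17^1*53^1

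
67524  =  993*68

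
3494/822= 1747/411 = 4.25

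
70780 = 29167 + 41613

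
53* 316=16748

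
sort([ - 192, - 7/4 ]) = [ - 192, - 7/4]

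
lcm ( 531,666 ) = 39294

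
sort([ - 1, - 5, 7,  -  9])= [ - 9, - 5 ,-1 , 7]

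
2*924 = 1848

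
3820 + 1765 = 5585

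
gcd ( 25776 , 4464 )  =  144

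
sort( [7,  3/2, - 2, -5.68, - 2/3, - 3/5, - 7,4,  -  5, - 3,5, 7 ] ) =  [ -7, - 5.68, - 5, - 3,  -  2, - 2/3, - 3/5, 3/2, 4,  5, 7,7 ]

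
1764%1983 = 1764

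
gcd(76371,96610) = 1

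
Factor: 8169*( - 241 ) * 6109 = -3^1*7^1*41^1*149^1*241^1*389^1 = - 12026965461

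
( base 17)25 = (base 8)47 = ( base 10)39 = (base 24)1F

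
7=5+2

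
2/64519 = 2/64519= 0.00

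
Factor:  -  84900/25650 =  - 2^1* 3^ ( - 2 )*19^( - 1)*283^1 = - 566/171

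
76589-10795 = 65794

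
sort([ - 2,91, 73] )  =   [ - 2, 73,91]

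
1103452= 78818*14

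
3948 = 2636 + 1312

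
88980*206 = 18329880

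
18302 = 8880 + 9422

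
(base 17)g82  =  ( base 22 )9ia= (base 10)4762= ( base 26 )714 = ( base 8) 11232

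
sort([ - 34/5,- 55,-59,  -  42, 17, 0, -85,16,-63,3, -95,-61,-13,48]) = [ - 95, - 85, - 63, - 61, - 59, - 55,-42,-13 , - 34/5 , 0 , 3,16,17, 48 ]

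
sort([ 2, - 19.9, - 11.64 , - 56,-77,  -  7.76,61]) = [ - 77, - 56,- 19.9, - 11.64,  -  7.76,2,61]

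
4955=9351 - 4396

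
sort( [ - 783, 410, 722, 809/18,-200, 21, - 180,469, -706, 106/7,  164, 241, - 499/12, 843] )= [-783,-706,-200 ,-180, - 499/12, 106/7, 21, 809/18,164,241,  410,469,  722,  843 ] 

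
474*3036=1439064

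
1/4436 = 1/4436 = 0.00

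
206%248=206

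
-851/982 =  - 1+131/982 = - 0.87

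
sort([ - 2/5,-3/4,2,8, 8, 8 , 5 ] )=[-3/4, - 2/5, 2, 5,8, 8, 8]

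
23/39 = 23/39=   0.59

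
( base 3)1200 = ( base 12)39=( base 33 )1C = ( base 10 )45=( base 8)55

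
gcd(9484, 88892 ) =4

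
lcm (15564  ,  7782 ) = 15564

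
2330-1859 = 471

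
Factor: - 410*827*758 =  - 257015060 = -2^2*5^1*  41^1*379^1*827^1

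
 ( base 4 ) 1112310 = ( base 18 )h2c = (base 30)656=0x15b4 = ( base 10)5556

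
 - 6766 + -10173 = -16939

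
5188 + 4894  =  10082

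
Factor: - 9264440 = -2^3*5^1*231611^1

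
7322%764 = 446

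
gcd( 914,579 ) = 1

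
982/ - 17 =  - 58+4/17 =- 57.76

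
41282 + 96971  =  138253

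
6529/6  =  1088  +  1/6=1088.17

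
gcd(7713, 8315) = 1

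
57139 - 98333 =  - 41194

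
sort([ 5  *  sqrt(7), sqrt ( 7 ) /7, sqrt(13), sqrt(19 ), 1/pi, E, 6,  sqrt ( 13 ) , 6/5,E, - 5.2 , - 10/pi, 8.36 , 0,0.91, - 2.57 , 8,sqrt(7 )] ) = [ - 5.2, - 10/pi , - 2.57,0,1/pi, sqrt ( 7 ) /7,  0.91 , 6/5, sqrt(7 ) , E, E,sqrt(13), sqrt ( 13 ), sqrt(19 ),6,8,  8.36,5*sqrt(7)] 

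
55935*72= 4027320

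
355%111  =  22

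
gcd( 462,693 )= 231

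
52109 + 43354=95463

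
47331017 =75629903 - 28298886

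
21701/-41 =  - 530 + 29/41 = - 529.29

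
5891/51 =5891/51 = 115.51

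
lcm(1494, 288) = 23904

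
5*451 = 2255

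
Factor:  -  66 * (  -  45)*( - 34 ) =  - 100980 = - 2^2*3^3*5^1*11^1*17^1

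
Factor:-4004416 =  - 2^6*13^1*4813^1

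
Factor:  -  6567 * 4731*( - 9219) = 3^3*7^1*11^1*19^1*83^1*199^1*439^1=286420289463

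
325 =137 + 188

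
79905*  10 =799050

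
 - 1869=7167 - 9036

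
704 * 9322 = 6562688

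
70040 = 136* 515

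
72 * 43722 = 3147984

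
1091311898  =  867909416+223402482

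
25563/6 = 4260 + 1/2 = 4260.50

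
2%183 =2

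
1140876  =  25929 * 44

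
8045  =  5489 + 2556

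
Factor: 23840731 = 23840731^1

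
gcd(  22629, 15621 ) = 3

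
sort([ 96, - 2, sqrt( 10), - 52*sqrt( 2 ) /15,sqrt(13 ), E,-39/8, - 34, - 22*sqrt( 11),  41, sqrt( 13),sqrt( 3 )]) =[ - 22*sqrt( 11), - 34, - 52*sqrt( 2)/15, - 39/8, -2,sqrt(3),  E,sqrt( 10 ),sqrt( 13 ),  sqrt (13 ) , 41,96 ]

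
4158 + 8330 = 12488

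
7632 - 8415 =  - 783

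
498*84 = 41832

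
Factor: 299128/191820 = 2^1*3^ ( - 1)*5^(-1)*23^( - 1 )*269^1 =538/345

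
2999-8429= - 5430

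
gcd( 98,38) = 2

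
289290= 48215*6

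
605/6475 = 121/1295 = 0.09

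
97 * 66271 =6428287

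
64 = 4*16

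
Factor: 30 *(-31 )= - 2^1 * 3^1  *5^1*31^1=   -930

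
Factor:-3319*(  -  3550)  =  2^1 * 5^2*71^1*3319^1=11782450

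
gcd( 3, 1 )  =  1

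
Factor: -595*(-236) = 2^2*5^1 * 7^1*17^1*59^1   =  140420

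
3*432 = 1296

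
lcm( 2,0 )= 0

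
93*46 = 4278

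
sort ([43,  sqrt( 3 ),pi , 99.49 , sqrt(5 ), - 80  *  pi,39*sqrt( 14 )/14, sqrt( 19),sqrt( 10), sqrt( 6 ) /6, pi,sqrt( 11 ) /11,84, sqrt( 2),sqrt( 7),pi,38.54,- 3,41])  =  [  -  80 * pi, - 3,sqrt( 11 )/11,sqrt( 6 ) /6,sqrt( 2),sqrt ( 3),sqrt(5),  sqrt (7), pi,pi, pi,sqrt( 10) , sqrt ( 19), 39*sqrt( 14 ) /14,38.54, 41,43, 84,  99.49]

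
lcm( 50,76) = 1900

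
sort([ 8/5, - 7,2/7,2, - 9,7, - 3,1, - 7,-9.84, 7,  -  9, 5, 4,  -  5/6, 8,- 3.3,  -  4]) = [ - 9.84, - 9, - 9,-7, - 7,-4,  -  3.3 ,  -  3,- 5/6, 2/7, 1, 8/5,2, 4, 5, 7, 7, 8 ]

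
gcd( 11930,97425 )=5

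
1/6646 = 1/6646=0.00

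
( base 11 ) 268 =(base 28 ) b8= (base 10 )316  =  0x13C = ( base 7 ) 631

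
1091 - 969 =122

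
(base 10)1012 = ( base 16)3f4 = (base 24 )1I4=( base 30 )13m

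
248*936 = 232128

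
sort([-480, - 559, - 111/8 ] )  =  [-559,-480, - 111/8]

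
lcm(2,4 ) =4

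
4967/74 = 67 + 9/74 = 67.12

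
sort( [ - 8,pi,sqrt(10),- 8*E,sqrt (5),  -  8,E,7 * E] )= [ - 8*E, - 8, - 8, sqrt( 5),E,pi,sqrt(10),7*E ]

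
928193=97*9569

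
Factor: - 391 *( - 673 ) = 17^1*23^1*673^1=263143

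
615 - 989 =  - 374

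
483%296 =187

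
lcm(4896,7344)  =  14688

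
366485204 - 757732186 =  - 391246982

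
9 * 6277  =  56493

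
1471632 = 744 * 1978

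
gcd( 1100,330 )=110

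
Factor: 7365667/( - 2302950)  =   - 2^( - 1 )*3^( - 1) * 5^( - 2)*13^( - 1)*1181^(- 1 ) * 7365667^1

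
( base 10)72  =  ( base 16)48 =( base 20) 3c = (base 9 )80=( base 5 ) 242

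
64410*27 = 1739070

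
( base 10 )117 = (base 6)313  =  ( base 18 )69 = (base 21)5c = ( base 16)75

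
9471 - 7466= 2005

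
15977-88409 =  -72432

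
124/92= 31/23=1.35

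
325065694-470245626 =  - 145179932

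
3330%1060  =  150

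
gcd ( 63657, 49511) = 7073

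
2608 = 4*652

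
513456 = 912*563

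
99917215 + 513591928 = 613509143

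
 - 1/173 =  - 1/173 = - 0.01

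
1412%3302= 1412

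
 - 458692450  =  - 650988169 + 192295719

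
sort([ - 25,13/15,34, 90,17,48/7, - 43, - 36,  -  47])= [ - 47, - 43,-36, - 25,13/15, 48/7,17,34, 90]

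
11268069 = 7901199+3366870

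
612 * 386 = 236232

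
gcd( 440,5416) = 8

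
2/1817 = 2/1817 = 0.00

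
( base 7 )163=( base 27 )3d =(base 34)2q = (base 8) 136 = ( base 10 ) 94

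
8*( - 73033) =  - 584264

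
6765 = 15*451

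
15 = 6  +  9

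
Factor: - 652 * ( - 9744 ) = 2^6*3^1*7^1*29^1*163^1 =6353088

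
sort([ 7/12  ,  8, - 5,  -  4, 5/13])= [ - 5, - 4,5/13,7/12,8]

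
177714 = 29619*6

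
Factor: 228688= 2^4*14293^1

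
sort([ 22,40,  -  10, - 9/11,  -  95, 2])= [  -  95, - 10, - 9/11,2,22, 40 ] 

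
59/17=3+8/17 = 3.47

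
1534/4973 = 1534/4973 = 0.31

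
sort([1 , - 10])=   [ - 10,1] 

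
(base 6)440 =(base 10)168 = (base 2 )10101000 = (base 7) 330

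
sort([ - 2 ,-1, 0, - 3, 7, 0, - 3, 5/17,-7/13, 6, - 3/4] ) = [ - 3,-3 ,-2, - 1 , - 3/4,  -  7/13,  0,0,5/17,6,7 ]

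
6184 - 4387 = 1797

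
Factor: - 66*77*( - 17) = 2^1 *3^1*7^1*11^2*17^1 = 86394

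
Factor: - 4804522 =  -2^1*2402261^1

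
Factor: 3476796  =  2^2*3^1*289733^1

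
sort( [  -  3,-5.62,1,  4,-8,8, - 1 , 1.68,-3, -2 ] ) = [ - 8,-5.62,-3, - 3, - 2,  -  1,  1, 1.68,4,8] 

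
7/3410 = 7/3410 = 0.00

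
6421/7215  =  6421/7215 = 0.89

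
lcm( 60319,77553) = 542871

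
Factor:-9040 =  - 2^4 * 5^1*113^1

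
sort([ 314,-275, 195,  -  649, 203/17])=[- 649, - 275,203/17, 195,314 ] 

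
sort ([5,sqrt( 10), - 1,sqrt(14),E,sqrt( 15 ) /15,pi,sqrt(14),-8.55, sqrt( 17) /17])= [ -8.55 , - 1, sqrt( 17) /17, sqrt(15)/15,E,pi, sqrt( 10), sqrt (14),sqrt( 14),5] 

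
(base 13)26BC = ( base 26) 85P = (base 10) 5563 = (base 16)15BB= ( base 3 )21122001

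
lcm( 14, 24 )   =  168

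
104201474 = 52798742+51402732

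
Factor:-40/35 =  - 2^3 * 7^ ( - 1 )=- 8/7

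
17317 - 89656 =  - 72339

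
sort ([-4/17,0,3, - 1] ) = [ - 1,-4/17 , 0, 3]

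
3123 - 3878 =-755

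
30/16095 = 2/1073 = 0.00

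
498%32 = 18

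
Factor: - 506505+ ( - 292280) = -798785  =  - 5^1* 13^1*12289^1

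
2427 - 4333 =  - 1906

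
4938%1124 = 442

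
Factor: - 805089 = - 3^1 *43^1 * 79^2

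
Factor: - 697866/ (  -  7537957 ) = 2^1*3^1*7^( - 1) * 13^1*23^1*373^( - 1)*389^1 * 2887^( -1)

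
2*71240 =142480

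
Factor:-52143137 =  - 52143137^1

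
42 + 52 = 94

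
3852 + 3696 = 7548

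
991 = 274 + 717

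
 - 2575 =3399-5974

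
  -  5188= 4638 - 9826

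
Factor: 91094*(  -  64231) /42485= - 5851058714/42485 =- 2^1*5^ (-1 ) * 29^( - 1 )*37^1*293^( - 1)*1231^1*64231^1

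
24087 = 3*8029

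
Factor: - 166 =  - 2^1*83^1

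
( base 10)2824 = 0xB08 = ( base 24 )4LG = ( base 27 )3NG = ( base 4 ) 230020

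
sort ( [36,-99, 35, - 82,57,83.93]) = [ - 99, - 82, 35, 36, 57, 83.93 ]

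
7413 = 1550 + 5863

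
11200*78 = 873600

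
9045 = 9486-441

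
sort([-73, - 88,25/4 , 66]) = [- 88, - 73,25/4,66]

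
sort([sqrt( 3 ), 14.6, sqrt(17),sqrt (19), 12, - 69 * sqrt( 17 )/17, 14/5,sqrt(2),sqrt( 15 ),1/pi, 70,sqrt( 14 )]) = [-69*sqrt(17)/17 , 1/pi, sqrt( 2 ),sqrt( 3 ),14/5 , sqrt( 14), sqrt( 15 ),sqrt( 17 ),sqrt (19 ),12,14.6,70 ]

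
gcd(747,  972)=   9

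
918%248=174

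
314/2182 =157/1091 = 0.14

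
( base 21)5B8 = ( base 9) 3315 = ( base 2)100110001100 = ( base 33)282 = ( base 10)2444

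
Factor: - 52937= - 52937^1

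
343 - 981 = - 638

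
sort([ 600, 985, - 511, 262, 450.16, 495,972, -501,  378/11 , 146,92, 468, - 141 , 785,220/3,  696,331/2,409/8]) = [ - 511,-501, - 141, 378/11,409/8, 220/3,92, 146,331/2,262,450.16,468,  495, 600,696, 785,972,985 ] 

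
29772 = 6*4962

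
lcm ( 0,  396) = 0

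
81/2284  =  81/2284= 0.04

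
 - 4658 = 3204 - 7862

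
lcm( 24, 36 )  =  72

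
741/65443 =741/65443= 0.01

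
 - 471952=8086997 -8558949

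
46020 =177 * 260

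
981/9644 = 981/9644 = 0.10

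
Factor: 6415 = 5^1*1283^1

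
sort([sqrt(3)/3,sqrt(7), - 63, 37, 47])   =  [ - 63, sqrt(3) /3,sqrt( 7), 37,47 ]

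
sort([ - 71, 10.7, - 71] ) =[ - 71, - 71,10.7]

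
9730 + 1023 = 10753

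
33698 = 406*83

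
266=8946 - 8680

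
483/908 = 483/908 =0.53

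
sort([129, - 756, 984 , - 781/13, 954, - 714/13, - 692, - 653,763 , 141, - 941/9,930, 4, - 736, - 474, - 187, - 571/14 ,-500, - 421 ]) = [ - 756 , - 736, - 692,-653, - 500,-474, - 421, - 187,  -  941/9, - 781/13, - 714/13, - 571/14,4 , 129,141,763, 930,954,984 ] 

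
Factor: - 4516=-2^2*1129^1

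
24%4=0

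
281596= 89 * 3164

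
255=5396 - 5141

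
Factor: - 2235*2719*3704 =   -  2^3*3^1*5^1*149^1 * 463^1*2719^1= - 22509078360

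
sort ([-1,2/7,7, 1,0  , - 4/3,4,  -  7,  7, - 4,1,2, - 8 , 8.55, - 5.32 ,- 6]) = [ - 8, - 7 ,- 6, - 5.32, - 4, - 4/3, - 1, 0,2/7, 1, 1 , 2,4,7,7 , 8.55]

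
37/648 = 37/648 = 0.06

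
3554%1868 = 1686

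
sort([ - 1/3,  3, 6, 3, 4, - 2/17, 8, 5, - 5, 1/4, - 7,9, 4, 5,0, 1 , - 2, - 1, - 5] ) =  [ - 7, - 5, - 5, - 2, -1,  -  1/3, - 2/17, 0,1/4 , 1,3,3, 4, 4 , 5,5,  6, 8, 9]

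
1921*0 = 0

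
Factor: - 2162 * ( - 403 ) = 2^1 * 13^1 * 23^1*31^1 * 47^1=871286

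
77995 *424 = 33069880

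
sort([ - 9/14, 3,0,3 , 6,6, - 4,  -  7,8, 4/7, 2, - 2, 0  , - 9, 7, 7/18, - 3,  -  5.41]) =[ - 9,-7, - 5.41, - 4, - 3, - 2, - 9/14,0, 0,7/18,  4/7, 2, 3 , 3,  6, 6, 7, 8 ]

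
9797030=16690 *587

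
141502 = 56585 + 84917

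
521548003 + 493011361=1014559364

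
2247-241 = 2006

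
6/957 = 2/319 = 0.01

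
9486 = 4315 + 5171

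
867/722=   1 + 145/722= 1.20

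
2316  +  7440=9756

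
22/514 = 11/257 = 0.04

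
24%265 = 24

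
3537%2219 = 1318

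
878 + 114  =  992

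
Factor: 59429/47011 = 53^( - 1) *67^1 = 67/53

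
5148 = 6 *858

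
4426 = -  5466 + 9892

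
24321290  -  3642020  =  20679270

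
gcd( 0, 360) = 360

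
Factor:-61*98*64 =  - 382592 = - 2^7*7^2*61^1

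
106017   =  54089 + 51928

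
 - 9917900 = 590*( - 16810 )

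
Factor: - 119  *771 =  - 3^1*7^1*17^1 *257^1 = -91749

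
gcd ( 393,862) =1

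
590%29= 10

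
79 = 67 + 12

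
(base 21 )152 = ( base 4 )20210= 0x224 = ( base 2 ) 1000100100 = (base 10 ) 548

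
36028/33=1091 + 25/33 = 1091.76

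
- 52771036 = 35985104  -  88756140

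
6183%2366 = 1451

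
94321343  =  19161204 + 75160139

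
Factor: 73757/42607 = 137^(-1)*311^( - 1)*73757^1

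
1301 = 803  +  498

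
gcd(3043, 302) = 1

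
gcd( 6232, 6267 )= 1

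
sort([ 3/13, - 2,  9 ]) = [-2, 3/13,9]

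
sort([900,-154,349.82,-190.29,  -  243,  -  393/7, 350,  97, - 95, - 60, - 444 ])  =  [-444,  -  243 ,  -  190.29, - 154,  -  95, - 60, - 393/7,97,349.82, 350,900]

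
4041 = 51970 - 47929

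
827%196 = 43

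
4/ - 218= - 1 +107/109 =- 0.02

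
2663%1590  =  1073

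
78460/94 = 39230/47 = 834.68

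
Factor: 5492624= 2^4*343289^1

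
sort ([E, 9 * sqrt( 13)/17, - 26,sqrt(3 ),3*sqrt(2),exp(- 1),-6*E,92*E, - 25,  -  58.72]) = [ - 58.72, - 26, -25, - 6*E, exp(-1),  sqrt( 3 ),9*sqrt( 13 )/17,E,3*sqrt ( 2),92* E]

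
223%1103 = 223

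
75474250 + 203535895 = 279010145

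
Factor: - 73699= - 73699^1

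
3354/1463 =2 + 428/1463= 2.29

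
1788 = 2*894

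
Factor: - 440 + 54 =-2^1*193^1 = - 386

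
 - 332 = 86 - 418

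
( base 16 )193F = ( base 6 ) 45531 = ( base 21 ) EDG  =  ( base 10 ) 6463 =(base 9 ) 8771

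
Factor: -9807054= - 2^1*3^1*197^1*8297^1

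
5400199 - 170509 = 5229690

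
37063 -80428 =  - 43365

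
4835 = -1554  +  6389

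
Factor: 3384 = 2^3*3^2*47^1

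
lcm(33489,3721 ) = 33489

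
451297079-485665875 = -34368796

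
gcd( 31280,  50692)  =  92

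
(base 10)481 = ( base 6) 2121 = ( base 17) 1b5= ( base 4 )13201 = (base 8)741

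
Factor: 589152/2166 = 2^4* 17^1 = 272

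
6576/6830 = 3288/3415  =  0.96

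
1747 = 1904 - 157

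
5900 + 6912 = 12812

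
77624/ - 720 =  - 108  +  17/90 = - 107.81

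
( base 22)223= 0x3f7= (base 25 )1FF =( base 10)1015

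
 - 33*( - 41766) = 1378278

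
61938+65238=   127176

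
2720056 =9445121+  - 6725065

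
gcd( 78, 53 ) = 1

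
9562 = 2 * 4781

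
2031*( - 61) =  - 123891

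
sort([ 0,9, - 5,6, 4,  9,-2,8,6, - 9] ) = [ - 9, - 5, - 2, 0,4, 6,6, 8,9, 9 ]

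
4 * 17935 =71740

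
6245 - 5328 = 917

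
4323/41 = 105 + 18/41  =  105.44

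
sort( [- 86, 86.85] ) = [-86, 86.85]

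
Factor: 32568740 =2^2 * 5^1*29^1*233^1*241^1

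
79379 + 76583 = 155962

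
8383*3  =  25149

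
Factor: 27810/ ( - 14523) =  - 2^1*  3^2 * 5^1*47^( - 1) = - 90/47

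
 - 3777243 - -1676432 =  - 2100811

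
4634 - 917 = 3717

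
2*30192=60384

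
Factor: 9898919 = 2333^1*4243^1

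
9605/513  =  18+371/513 = 18.72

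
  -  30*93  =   - 2790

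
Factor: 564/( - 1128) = -2^(  -  1)=-1/2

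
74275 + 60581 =134856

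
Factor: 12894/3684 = 2^( - 1)*7^1 = 7/2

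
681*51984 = 35401104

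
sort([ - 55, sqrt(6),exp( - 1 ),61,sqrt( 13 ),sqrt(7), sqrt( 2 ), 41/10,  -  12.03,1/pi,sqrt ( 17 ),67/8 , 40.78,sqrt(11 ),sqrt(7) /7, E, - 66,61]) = [ -66, - 55, - 12.03,  1/pi,exp( - 1 ), sqrt(7)/7, sqrt ( 2), sqrt(6),sqrt(7),E,sqrt( 11),sqrt (13), 41/10 , sqrt(17) , 67/8,40.78,61,61]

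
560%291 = 269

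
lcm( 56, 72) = 504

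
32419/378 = 85 +289/378=85.76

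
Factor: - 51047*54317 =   -  2772719899=- 29^1*1873^1*51047^1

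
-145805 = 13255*( - 11 ) 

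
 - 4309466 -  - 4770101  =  460635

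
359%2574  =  359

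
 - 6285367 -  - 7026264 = 740897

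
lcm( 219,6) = 438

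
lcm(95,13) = 1235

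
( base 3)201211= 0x217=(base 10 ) 535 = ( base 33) g7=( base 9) 654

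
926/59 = 926/59 = 15.69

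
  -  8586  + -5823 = - 14409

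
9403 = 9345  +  58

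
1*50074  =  50074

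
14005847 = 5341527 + 8664320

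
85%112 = 85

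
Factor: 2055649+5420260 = 7^1*1067987^1 = 7475909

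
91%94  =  91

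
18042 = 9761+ 8281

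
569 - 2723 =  - 2154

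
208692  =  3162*66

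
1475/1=1475=1475.00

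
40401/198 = 204+1/22=204.05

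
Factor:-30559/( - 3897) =3^ (  -  2 )*433^( - 1 )*30559^1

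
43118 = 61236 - 18118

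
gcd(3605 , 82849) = 1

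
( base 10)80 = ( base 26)32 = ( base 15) 55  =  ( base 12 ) 68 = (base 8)120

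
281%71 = 68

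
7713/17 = 7713/17 = 453.71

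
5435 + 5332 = 10767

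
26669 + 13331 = 40000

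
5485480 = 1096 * 5005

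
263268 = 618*426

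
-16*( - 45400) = 726400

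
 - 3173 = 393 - 3566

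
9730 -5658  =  4072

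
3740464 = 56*66794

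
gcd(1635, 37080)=15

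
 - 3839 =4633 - 8472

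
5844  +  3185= 9029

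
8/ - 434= - 1 + 213/217 = - 0.02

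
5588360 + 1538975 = 7127335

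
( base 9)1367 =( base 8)2011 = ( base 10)1033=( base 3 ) 1102021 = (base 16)409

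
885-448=437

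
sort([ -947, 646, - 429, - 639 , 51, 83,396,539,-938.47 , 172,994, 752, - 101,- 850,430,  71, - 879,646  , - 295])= [ - 947,-938.47, - 879, - 850,-639, - 429 , - 295,-101 , 51 , 71,83,172,396,430,539,646,646,752, 994]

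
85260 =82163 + 3097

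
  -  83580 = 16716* (- 5)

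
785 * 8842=6940970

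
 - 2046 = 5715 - 7761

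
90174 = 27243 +62931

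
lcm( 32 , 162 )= 2592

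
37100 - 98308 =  - 61208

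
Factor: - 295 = - 5^1*59^1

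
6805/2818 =2+1169/2818 = 2.41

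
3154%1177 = 800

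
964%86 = 18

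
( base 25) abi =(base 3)22222100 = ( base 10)6543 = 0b1100110001111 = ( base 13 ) 2C94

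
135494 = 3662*37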